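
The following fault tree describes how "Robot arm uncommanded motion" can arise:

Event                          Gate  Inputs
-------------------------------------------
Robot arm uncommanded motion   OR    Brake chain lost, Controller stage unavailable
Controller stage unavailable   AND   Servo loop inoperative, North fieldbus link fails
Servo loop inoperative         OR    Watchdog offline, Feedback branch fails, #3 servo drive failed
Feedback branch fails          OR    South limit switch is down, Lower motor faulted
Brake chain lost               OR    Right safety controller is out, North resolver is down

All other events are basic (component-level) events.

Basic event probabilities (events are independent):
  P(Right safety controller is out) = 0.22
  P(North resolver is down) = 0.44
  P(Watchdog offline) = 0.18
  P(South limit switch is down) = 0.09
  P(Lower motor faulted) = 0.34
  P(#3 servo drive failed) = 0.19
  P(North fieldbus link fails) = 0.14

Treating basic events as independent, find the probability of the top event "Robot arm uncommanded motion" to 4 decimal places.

P(Brake chain lost) [OR] = 1 − (1−0.22) × (1−0.44) = 0.563200
P(Feedback branch fails) [OR] = 1 − (1−0.09) × (1−0.34) = 0.399400
P(Servo loop inoperative) [OR] = 1 − (1−0.18) × (1−0.399400) × (1−0.19) = 0.601081
P(Controller stage unavailable) [AND] = 0.601081 × 0.14 = 0.084151
P(Robot arm uncommanded motion) [OR] = 1 − (1−0.563200) × (1−0.084151) = 0.599957
Rounded to 4 decimal places: P(Robot arm uncommanded motion) ≈ 0.6000.

0.6000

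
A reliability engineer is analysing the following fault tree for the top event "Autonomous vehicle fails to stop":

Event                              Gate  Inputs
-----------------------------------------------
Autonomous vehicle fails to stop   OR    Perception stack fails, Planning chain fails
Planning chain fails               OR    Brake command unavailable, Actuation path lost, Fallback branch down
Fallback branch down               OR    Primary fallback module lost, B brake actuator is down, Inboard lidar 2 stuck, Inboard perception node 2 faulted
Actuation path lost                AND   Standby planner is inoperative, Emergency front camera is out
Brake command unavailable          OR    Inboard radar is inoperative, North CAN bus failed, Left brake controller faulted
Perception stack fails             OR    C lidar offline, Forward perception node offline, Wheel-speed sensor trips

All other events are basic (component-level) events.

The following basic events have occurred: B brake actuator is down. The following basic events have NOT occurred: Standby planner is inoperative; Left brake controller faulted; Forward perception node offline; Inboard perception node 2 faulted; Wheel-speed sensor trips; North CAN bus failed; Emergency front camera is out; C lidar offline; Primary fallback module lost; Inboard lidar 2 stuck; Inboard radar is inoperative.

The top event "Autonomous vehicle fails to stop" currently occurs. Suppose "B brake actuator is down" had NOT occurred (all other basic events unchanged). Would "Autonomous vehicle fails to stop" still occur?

Counterfactual: set "B brake actuator is down" to not occurred.
Perception stack fails [OR]: C lidar offline=not, Forward perception node offline=not, Wheel-speed sensor trips=not → no input occurs → does not occur.
Brake command unavailable [OR]: Inboard radar is inoperative=not, North CAN bus failed=not, Left brake controller faulted=not → no input occurs → does not occur.
Actuation path lost [AND]: Standby planner is inoperative=not, Emergency front camera is out=not → not all inputs occur → does not occur.
Fallback branch down [OR]: Primary fallback module lost=not, B brake actuator is down=not, Inboard lidar 2 stuck=not, Inboard perception node 2 faulted=not → no input occurs → does not occur.
Planning chain fails [OR]: Brake command unavailable=not, Actuation path lost=not, Fallback branch down=not → no input occurs → does not occur.
Autonomous vehicle fails to stop [OR]: Perception stack fails=not, Planning chain fails=not → no input occurs → does not occur.

No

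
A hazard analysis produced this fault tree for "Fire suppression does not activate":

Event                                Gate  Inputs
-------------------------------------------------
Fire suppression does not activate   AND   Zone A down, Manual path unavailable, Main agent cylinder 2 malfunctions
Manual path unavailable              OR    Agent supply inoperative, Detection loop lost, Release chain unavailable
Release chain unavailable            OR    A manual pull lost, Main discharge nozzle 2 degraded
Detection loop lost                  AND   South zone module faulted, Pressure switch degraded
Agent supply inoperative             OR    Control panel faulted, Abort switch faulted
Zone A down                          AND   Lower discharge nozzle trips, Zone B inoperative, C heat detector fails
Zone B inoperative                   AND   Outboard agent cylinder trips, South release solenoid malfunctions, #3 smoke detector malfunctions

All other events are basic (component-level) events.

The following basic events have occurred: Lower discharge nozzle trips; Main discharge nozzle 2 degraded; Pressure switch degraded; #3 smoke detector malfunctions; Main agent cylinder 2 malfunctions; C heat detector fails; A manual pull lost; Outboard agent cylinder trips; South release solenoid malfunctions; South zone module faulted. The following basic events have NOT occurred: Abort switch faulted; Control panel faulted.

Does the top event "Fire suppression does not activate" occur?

Yes

Zone B inoperative [AND]: Outboard agent cylinder trips=occurs, South release solenoid malfunctions=occurs, #3 smoke detector malfunctions=occurs → all inputs occur → occurs.
Zone A down [AND]: Lower discharge nozzle trips=occurs, Zone B inoperative=occurs, C heat detector fails=occurs → all inputs occur → occurs.
Agent supply inoperative [OR]: Control panel faulted=not, Abort switch faulted=not → no input occurs → does not occur.
Detection loop lost [AND]: South zone module faulted=occurs, Pressure switch degraded=occurs → all inputs occur → occurs.
Release chain unavailable [OR]: A manual pull lost=occurs, Main discharge nozzle 2 degraded=occurs → at least one input occurs → occurs.
Manual path unavailable [OR]: Agent supply inoperative=not, Detection loop lost=occurs, Release chain unavailable=occurs → at least one input occurs → occurs.
Fire suppression does not activate [AND]: Zone A down=occurs, Manual path unavailable=occurs, Main agent cylinder 2 malfunctions=occurs → all inputs occur → occurs.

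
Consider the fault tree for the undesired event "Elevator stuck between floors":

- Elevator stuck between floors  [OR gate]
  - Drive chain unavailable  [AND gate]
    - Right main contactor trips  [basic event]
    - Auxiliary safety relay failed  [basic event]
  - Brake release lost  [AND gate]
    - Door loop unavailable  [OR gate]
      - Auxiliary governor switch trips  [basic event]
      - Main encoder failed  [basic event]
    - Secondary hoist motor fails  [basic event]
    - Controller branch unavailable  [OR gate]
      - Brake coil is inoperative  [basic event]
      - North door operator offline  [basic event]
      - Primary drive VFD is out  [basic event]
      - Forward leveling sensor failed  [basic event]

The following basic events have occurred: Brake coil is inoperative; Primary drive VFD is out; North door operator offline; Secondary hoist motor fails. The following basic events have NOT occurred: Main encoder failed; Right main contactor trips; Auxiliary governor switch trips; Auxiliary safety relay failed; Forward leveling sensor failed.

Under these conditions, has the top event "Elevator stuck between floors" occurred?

No

Drive chain unavailable [AND]: Right main contactor trips=not, Auxiliary safety relay failed=not → not all inputs occur → does not occur.
Door loop unavailable [OR]: Auxiliary governor switch trips=not, Main encoder failed=not → no input occurs → does not occur.
Controller branch unavailable [OR]: Brake coil is inoperative=occurs, North door operator offline=occurs, Primary drive VFD is out=occurs, Forward leveling sensor failed=not → at least one input occurs → occurs.
Brake release lost [AND]: Door loop unavailable=not, Secondary hoist motor fails=occurs, Controller branch unavailable=occurs → not all inputs occur → does not occur.
Elevator stuck between floors [OR]: Drive chain unavailable=not, Brake release lost=not → no input occurs → does not occur.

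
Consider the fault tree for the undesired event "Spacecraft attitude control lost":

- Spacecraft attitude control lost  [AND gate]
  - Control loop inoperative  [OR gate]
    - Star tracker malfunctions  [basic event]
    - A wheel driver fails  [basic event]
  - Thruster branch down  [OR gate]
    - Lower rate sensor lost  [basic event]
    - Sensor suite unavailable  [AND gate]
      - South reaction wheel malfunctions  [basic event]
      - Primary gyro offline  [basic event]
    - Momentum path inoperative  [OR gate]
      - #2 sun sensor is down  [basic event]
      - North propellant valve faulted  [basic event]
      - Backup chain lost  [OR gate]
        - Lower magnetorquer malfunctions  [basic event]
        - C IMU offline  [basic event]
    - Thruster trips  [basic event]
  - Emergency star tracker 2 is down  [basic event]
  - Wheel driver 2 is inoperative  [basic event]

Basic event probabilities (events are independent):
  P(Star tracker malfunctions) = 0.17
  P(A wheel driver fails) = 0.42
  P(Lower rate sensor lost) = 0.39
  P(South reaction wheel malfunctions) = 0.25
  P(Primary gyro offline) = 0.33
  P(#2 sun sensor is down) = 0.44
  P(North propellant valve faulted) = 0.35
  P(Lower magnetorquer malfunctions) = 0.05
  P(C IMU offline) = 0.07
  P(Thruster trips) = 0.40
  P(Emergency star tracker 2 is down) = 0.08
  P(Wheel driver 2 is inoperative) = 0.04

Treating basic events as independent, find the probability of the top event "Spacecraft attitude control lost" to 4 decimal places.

0.0015

P(Control loop inoperative) [OR] = 1 − (1−0.17) × (1−0.42) = 0.518600
P(Sensor suite unavailable) [AND] = 0.25 × 0.33 = 0.082500
P(Backup chain lost) [OR] = 1 − (1−0.05) × (1−0.07) = 0.116500
P(Momentum path inoperative) [OR] = 1 − (1−0.44) × (1−0.35) × (1−0.116500) = 0.678406
P(Thruster branch down) [OR] = 1 − (1−0.39) × (1−0.082500) × (1−0.678406) × (1−0.40) = 0.892007
P(Spacecraft attitude control lost) [AND] = 0.518600 × 0.892007 × 0.08 × 0.04 = 0.001480
Rounded to 4 decimal places: P(Spacecraft attitude control lost) ≈ 0.0015.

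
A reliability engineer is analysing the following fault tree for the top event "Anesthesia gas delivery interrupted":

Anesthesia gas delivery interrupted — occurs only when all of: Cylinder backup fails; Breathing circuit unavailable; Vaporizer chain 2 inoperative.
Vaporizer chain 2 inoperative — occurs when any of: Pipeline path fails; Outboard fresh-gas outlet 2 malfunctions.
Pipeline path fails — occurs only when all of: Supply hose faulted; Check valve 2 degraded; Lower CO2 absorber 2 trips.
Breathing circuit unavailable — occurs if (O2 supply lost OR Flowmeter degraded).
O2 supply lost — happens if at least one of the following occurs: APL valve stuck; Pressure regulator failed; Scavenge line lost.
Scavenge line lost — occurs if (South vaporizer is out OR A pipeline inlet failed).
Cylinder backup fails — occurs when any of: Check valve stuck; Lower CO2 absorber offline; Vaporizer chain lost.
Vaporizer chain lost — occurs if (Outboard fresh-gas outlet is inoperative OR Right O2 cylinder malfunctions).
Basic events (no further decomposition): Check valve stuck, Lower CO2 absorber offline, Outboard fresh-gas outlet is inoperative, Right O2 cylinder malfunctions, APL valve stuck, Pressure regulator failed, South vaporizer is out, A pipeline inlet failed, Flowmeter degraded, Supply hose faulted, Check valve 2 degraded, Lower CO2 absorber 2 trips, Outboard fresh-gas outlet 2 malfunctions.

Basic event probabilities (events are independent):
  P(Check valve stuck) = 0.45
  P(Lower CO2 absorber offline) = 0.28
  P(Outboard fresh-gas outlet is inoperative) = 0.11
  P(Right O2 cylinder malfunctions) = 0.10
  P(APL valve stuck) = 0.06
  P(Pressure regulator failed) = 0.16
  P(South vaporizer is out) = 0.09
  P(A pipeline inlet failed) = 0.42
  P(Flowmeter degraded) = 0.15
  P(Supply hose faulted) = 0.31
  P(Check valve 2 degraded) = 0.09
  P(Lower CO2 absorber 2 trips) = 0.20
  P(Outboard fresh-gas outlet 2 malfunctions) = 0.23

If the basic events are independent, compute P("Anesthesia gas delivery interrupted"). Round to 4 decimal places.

P(Vaporizer chain lost) [OR] = 1 − (1−0.11) × (1−0.10) = 0.199000
P(Cylinder backup fails) [OR] = 1 − (1−0.45) × (1−0.28) × (1−0.199000) = 0.682804
P(Scavenge line lost) [OR] = 1 − (1−0.09) × (1−0.42) = 0.472200
P(O2 supply lost) [OR] = 1 − (1−0.06) × (1−0.16) × (1−0.472200) = 0.583249
P(Breathing circuit unavailable) [OR] = 1 − (1−0.583249) × (1−0.15) = 0.645762
P(Pipeline path fails) [AND] = 0.31 × 0.09 × 0.20 = 0.005580
P(Vaporizer chain 2 inoperative) [OR] = 1 − (1−0.005580) × (1−0.23) = 0.234297
P(Anesthesia gas delivery interrupted) [AND] = 0.682804 × 0.645762 × 0.234297 = 0.103308
Rounded to 4 decimal places: P(Anesthesia gas delivery interrupted) ≈ 0.1033.

0.1033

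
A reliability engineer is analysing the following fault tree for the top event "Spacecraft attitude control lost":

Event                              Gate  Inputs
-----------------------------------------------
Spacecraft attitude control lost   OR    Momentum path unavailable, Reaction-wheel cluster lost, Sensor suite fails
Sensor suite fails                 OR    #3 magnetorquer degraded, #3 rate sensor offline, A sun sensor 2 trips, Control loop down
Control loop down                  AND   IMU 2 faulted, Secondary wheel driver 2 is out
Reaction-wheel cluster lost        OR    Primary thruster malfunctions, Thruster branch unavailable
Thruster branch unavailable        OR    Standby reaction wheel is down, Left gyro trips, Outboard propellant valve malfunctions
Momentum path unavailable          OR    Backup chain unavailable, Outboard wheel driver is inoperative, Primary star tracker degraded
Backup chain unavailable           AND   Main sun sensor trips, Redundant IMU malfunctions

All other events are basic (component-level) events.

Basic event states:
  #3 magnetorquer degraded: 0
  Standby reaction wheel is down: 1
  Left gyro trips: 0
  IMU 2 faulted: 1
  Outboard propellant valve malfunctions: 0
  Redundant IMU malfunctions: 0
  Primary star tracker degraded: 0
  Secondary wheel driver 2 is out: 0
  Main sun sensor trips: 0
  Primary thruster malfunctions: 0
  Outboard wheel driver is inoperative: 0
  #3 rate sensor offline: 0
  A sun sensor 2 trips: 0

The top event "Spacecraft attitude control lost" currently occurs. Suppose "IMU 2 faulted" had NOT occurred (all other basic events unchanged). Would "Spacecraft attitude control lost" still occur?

Counterfactual: set "IMU 2 faulted" to not occurred.
Backup chain unavailable [AND]: Main sun sensor trips=not, Redundant IMU malfunctions=not → not all inputs occur → does not occur.
Momentum path unavailable [OR]: Backup chain unavailable=not, Outboard wheel driver is inoperative=not, Primary star tracker degraded=not → no input occurs → does not occur.
Thruster branch unavailable [OR]: Standby reaction wheel is down=occurs, Left gyro trips=not, Outboard propellant valve malfunctions=not → at least one input occurs → occurs.
Reaction-wheel cluster lost [OR]: Primary thruster malfunctions=not, Thruster branch unavailable=occurs → at least one input occurs → occurs.
Control loop down [AND]: IMU 2 faulted=not, Secondary wheel driver 2 is out=not → not all inputs occur → does not occur.
Sensor suite fails [OR]: #3 magnetorquer degraded=not, #3 rate sensor offline=not, A sun sensor 2 trips=not, Control loop down=not → no input occurs → does not occur.
Spacecraft attitude control lost [OR]: Momentum path unavailable=not, Reaction-wheel cluster lost=occurs, Sensor suite fails=not → at least one input occurs → occurs.

Yes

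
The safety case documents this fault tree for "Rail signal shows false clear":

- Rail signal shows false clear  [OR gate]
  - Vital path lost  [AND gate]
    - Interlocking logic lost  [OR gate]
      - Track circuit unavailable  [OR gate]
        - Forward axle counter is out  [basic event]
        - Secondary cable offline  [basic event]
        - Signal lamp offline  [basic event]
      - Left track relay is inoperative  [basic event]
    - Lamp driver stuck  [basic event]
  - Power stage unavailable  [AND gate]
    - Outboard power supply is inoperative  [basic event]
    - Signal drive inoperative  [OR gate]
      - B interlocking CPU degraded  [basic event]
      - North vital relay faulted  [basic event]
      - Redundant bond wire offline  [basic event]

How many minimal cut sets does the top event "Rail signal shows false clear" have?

Track circuit unavailable [OR]: union of children's cut sets → 3 cut set(s).
Interlocking logic lost [OR]: union of children's cut sets → 4 cut set(s).
Vital path lost [AND]: one cut set from each child combined → 4 × 1 = 4 cut set(s).
Signal drive inoperative [OR]: union of children's cut sets → 3 cut set(s).
Power stage unavailable [AND]: one cut set from each child combined → 1 × 3 = 3 cut set(s).
Rail signal shows false clear [OR]: union of children's cut sets → 7 cut set(s).
Minimal cut sets: {Forward axle counter is out, Lamp driver stuck}; {Lamp driver stuck, Secondary cable offline}; {Lamp driver stuck, Signal lamp offline}; {Lamp driver stuck, Left track relay is inoperative}; {B interlocking CPU degraded, Outboard power supply is inoperative}; {North vital relay faulted, Outboard power supply is inoperative}; {Outboard power supply is inoperative, Redundant bond wire offline}.

7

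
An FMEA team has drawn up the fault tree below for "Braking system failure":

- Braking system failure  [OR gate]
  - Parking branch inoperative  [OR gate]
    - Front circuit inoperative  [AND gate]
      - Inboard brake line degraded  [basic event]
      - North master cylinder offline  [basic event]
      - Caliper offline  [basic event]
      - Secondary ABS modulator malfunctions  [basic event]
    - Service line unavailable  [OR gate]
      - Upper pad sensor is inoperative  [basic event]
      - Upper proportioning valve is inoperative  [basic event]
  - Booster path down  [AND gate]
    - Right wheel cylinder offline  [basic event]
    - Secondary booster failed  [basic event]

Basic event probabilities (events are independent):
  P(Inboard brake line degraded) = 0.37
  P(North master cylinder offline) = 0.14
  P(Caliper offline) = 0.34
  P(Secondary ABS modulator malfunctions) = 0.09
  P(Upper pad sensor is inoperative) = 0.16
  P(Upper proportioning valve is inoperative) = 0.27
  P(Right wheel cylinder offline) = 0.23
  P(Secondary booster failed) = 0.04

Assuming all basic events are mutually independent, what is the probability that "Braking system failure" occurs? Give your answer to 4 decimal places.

0.3934

P(Front circuit inoperative) [AND] = 0.37 × 0.14 × 0.34 × 0.09 = 0.001585
P(Service line unavailable) [OR] = 1 − (1−0.16) × (1−0.27) = 0.386800
P(Parking branch inoperative) [OR] = 1 − (1−0.001585) × (1−0.386800) = 0.387772
P(Booster path down) [AND] = 0.23 × 0.04 = 0.009200
P(Braking system failure) [OR] = 1 − (1−0.387772) × (1−0.009200) = 0.393404
Rounded to 4 decimal places: P(Braking system failure) ≈ 0.3934.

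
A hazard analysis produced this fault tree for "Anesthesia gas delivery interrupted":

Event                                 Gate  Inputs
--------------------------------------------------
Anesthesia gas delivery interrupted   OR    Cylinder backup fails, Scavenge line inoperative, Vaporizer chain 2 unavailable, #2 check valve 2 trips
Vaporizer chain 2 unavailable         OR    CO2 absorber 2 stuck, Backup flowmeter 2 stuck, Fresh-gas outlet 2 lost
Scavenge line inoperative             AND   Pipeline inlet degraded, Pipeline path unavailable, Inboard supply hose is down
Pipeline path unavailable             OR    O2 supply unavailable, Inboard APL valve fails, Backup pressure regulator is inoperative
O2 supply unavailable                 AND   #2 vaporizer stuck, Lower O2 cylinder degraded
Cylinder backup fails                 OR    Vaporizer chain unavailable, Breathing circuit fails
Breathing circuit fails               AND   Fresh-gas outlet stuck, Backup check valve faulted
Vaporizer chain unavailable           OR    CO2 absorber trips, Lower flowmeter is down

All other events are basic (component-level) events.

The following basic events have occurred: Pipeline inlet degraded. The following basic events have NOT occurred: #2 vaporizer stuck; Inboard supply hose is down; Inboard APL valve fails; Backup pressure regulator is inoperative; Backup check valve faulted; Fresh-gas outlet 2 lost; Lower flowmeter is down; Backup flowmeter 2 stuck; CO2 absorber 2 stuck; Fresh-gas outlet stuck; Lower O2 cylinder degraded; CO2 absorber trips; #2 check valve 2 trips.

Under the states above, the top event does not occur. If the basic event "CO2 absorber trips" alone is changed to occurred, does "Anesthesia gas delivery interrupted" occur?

Yes

Counterfactual: set "CO2 absorber trips" to occurred.
Vaporizer chain unavailable [OR]: CO2 absorber trips=occurs, Lower flowmeter is down=not → at least one input occurs → occurs.
Breathing circuit fails [AND]: Fresh-gas outlet stuck=not, Backup check valve faulted=not → not all inputs occur → does not occur.
Cylinder backup fails [OR]: Vaporizer chain unavailable=occurs, Breathing circuit fails=not → at least one input occurs → occurs.
O2 supply unavailable [AND]: #2 vaporizer stuck=not, Lower O2 cylinder degraded=not → not all inputs occur → does not occur.
Pipeline path unavailable [OR]: O2 supply unavailable=not, Inboard APL valve fails=not, Backup pressure regulator is inoperative=not → no input occurs → does not occur.
Scavenge line inoperative [AND]: Pipeline inlet degraded=occurs, Pipeline path unavailable=not, Inboard supply hose is down=not → not all inputs occur → does not occur.
Vaporizer chain 2 unavailable [OR]: CO2 absorber 2 stuck=not, Backup flowmeter 2 stuck=not, Fresh-gas outlet 2 lost=not → no input occurs → does not occur.
Anesthesia gas delivery interrupted [OR]: Cylinder backup fails=occurs, Scavenge line inoperative=not, Vaporizer chain 2 unavailable=not, #2 check valve 2 trips=not → at least one input occurs → occurs.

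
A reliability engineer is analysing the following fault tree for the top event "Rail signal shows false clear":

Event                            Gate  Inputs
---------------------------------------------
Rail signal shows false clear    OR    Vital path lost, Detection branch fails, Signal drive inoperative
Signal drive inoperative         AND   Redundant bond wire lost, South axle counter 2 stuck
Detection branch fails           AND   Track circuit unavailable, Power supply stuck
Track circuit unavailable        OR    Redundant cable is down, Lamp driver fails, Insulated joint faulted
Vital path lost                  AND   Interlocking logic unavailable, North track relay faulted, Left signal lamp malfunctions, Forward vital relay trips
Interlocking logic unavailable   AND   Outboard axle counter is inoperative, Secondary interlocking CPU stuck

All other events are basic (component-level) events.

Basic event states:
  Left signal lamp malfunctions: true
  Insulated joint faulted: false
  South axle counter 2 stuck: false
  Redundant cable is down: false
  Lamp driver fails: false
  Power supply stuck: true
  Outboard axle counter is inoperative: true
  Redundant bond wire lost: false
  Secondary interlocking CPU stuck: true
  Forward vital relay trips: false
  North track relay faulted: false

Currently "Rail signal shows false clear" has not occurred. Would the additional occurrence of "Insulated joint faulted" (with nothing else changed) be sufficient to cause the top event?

Yes

Counterfactual: set "Insulated joint faulted" to occurred.
Interlocking logic unavailable [AND]: Outboard axle counter is inoperative=occurs, Secondary interlocking CPU stuck=occurs → all inputs occur → occurs.
Vital path lost [AND]: Interlocking logic unavailable=occurs, North track relay faulted=not, Left signal lamp malfunctions=occurs, Forward vital relay trips=not → not all inputs occur → does not occur.
Track circuit unavailable [OR]: Redundant cable is down=not, Lamp driver fails=not, Insulated joint faulted=occurs → at least one input occurs → occurs.
Detection branch fails [AND]: Track circuit unavailable=occurs, Power supply stuck=occurs → all inputs occur → occurs.
Signal drive inoperative [AND]: Redundant bond wire lost=not, South axle counter 2 stuck=not → not all inputs occur → does not occur.
Rail signal shows false clear [OR]: Vital path lost=not, Detection branch fails=occurs, Signal drive inoperative=not → at least one input occurs → occurs.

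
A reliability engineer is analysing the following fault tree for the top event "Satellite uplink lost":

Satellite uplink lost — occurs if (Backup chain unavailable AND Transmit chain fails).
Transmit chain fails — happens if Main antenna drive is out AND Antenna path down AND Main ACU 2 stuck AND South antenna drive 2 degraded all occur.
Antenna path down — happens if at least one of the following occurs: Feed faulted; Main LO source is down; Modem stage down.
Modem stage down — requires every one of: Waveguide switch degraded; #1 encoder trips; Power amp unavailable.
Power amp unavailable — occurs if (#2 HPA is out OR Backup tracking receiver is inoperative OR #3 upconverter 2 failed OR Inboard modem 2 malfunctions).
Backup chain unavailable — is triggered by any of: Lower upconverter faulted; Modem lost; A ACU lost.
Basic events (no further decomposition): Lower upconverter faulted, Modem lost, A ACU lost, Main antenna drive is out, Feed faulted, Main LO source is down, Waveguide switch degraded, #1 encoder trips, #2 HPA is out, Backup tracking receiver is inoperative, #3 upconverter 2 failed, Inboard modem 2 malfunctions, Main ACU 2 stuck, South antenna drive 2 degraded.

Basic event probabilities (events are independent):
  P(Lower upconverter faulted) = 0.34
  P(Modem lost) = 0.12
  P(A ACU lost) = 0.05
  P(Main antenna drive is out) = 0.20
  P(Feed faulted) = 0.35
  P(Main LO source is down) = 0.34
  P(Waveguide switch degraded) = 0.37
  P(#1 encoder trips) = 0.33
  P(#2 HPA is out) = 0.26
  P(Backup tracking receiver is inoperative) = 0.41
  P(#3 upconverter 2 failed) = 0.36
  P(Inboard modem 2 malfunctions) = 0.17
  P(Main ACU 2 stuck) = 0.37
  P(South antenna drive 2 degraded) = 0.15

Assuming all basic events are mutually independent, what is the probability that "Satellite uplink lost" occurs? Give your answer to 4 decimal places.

0.0030

P(Backup chain unavailable) [OR] = 1 − (1−0.34) × (1−0.12) × (1−0.05) = 0.448240
P(Power amp unavailable) [OR] = 1 − (1−0.26) × (1−0.41) × (1−0.36) × (1−0.17) = 0.768078
P(Modem stage down) [AND] = 0.37 × 0.33 × 0.768078 = 0.093782
P(Antenna path down) [OR] = 1 − (1−0.35) × (1−0.34) × (1−0.093782) = 0.611232
P(Transmit chain fails) [AND] = 0.20 × 0.611232 × 0.37 × 0.15 = 0.006785
P(Satellite uplink lost) [AND] = 0.448240 × 0.006785 = 0.003041
Rounded to 4 decimal places: P(Satellite uplink lost) ≈ 0.0030.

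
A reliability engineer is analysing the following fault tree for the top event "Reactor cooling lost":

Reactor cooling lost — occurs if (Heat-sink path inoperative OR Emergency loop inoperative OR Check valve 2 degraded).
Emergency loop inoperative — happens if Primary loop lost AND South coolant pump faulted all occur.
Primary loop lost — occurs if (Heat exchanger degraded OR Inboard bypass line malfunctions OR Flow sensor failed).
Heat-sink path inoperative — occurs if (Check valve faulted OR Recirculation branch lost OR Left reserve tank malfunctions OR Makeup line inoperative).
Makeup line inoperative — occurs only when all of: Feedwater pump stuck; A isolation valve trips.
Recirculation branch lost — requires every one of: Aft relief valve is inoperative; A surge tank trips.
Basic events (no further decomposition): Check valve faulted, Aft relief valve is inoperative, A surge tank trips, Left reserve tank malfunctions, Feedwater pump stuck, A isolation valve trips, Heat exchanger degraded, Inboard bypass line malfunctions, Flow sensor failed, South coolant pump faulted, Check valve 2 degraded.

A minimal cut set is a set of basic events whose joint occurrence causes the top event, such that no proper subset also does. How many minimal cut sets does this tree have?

Recirculation branch lost [AND]: one cut set from each child combined → 1 × 1 = 1 cut set(s).
Makeup line inoperative [AND]: one cut set from each child combined → 1 × 1 = 1 cut set(s).
Heat-sink path inoperative [OR]: union of children's cut sets → 4 cut set(s).
Primary loop lost [OR]: union of children's cut sets → 3 cut set(s).
Emergency loop inoperative [AND]: one cut set from each child combined → 3 × 1 = 3 cut set(s).
Reactor cooling lost [OR]: union of children's cut sets → 8 cut set(s).
Minimal cut sets: {Check valve faulted}; {A surge tank trips, Aft relief valve is inoperative}; {Left reserve tank malfunctions}; {A isolation valve trips, Feedwater pump stuck}; {Heat exchanger degraded, South coolant pump faulted}; {Inboard bypass line malfunctions, South coolant pump faulted}; {Flow sensor failed, South coolant pump faulted}; {Check valve 2 degraded}.

8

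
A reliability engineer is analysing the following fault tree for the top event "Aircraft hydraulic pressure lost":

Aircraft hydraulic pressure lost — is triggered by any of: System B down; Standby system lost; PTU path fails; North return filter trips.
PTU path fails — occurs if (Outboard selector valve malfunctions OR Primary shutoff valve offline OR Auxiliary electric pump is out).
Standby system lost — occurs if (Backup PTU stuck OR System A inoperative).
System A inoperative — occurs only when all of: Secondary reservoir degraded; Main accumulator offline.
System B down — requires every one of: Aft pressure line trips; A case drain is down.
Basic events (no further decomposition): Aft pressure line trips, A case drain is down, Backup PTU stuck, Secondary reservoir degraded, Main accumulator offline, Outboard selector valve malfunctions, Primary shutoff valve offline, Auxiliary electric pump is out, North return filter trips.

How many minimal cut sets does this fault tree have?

7

System B down [AND]: one cut set from each child combined → 1 × 1 = 1 cut set(s).
System A inoperative [AND]: one cut set from each child combined → 1 × 1 = 1 cut set(s).
Standby system lost [OR]: union of children's cut sets → 2 cut set(s).
PTU path fails [OR]: union of children's cut sets → 3 cut set(s).
Aircraft hydraulic pressure lost [OR]: union of children's cut sets → 7 cut set(s).
Minimal cut sets: {A case drain is down, Aft pressure line trips}; {Backup PTU stuck}; {Main accumulator offline, Secondary reservoir degraded}; {Outboard selector valve malfunctions}; {Primary shutoff valve offline}; {Auxiliary electric pump is out}; {North return filter trips}.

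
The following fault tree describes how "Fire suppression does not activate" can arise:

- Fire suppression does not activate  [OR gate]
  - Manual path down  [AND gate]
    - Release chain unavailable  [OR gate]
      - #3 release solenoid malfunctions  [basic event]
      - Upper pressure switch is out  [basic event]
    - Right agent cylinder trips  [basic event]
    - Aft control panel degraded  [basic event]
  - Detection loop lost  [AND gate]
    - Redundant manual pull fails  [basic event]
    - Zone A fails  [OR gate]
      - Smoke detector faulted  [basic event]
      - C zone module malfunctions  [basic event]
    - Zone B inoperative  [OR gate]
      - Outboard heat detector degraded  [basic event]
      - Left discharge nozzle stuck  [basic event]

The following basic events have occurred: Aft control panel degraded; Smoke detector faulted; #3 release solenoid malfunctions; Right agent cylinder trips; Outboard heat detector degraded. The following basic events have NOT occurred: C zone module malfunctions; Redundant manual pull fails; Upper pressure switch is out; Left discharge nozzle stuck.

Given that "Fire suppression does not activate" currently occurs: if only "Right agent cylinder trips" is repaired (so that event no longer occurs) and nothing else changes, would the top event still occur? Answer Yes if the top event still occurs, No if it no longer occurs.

Counterfactual: set "Right agent cylinder trips" to not occurred.
Release chain unavailable [OR]: #3 release solenoid malfunctions=occurs, Upper pressure switch is out=not → at least one input occurs → occurs.
Manual path down [AND]: Release chain unavailable=occurs, Right agent cylinder trips=not, Aft control panel degraded=occurs → not all inputs occur → does not occur.
Zone A fails [OR]: Smoke detector faulted=occurs, C zone module malfunctions=not → at least one input occurs → occurs.
Zone B inoperative [OR]: Outboard heat detector degraded=occurs, Left discharge nozzle stuck=not → at least one input occurs → occurs.
Detection loop lost [AND]: Redundant manual pull fails=not, Zone A fails=occurs, Zone B inoperative=occurs → not all inputs occur → does not occur.
Fire suppression does not activate [OR]: Manual path down=not, Detection loop lost=not → no input occurs → does not occur.

No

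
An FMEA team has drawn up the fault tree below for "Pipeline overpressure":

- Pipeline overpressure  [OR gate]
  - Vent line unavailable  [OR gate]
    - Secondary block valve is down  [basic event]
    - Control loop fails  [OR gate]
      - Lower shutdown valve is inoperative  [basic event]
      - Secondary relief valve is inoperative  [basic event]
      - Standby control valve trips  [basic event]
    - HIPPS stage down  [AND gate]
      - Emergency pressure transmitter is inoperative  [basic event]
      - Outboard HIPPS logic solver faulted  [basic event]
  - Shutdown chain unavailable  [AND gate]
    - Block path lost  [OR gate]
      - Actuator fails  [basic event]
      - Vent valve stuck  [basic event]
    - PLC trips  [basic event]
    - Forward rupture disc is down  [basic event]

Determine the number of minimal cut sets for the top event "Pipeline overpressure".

Control loop fails [OR]: union of children's cut sets → 3 cut set(s).
HIPPS stage down [AND]: one cut set from each child combined → 1 × 1 = 1 cut set(s).
Vent line unavailable [OR]: union of children's cut sets → 5 cut set(s).
Block path lost [OR]: union of children's cut sets → 2 cut set(s).
Shutdown chain unavailable [AND]: one cut set from each child combined → 2 × 1 × 1 = 2 cut set(s).
Pipeline overpressure [OR]: union of children's cut sets → 7 cut set(s).
Minimal cut sets: {Secondary block valve is down}; {Lower shutdown valve is inoperative}; {Secondary relief valve is inoperative}; {Standby control valve trips}; {Emergency pressure transmitter is inoperative, Outboard HIPPS logic solver faulted}; {Actuator fails, Forward rupture disc is down, PLC trips}; {Forward rupture disc is down, PLC trips, Vent valve stuck}.

7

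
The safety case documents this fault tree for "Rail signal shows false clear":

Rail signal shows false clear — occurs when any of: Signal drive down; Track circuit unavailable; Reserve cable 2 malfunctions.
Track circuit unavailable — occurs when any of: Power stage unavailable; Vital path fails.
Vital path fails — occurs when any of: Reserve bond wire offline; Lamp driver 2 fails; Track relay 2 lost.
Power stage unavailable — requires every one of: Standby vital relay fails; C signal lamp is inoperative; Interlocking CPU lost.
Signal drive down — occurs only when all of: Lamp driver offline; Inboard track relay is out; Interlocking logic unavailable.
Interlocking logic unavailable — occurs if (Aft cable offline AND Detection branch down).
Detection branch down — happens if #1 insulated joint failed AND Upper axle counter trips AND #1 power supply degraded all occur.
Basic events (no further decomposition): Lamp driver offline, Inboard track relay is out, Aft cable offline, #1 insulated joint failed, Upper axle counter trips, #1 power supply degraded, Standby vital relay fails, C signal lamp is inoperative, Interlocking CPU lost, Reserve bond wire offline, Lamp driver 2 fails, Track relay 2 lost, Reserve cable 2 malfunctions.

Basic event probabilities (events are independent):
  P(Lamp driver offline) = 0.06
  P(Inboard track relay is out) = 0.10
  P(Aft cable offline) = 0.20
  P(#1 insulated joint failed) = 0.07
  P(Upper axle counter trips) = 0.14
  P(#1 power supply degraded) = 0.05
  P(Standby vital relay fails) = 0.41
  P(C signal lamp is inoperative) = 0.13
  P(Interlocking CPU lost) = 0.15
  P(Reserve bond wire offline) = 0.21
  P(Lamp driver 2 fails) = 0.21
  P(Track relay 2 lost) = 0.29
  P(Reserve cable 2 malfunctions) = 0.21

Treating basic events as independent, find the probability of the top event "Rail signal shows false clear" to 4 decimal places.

0.6527

P(Detection branch down) [AND] = 0.07 × 0.14 × 0.05 = 0.000490
P(Interlocking logic unavailable) [AND] = 0.20 × 0.000490 = 0.000098
P(Signal drive down) [AND] = 0.06 × 0.10 × 0.000098 = 0.000001
P(Power stage unavailable) [AND] = 0.41 × 0.13 × 0.15 = 0.007995
P(Vital path fails) [OR] = 1 − (1−0.21) × (1−0.21) × (1−0.29) = 0.556889
P(Track circuit unavailable) [OR] = 1 − (1−0.007995) × (1−0.556889) = 0.560432
P(Rail signal shows false clear) [OR] = 1 − (1−0.000001) × (1−0.560432) × (1−0.21) = 0.652742
Rounded to 4 decimal places: P(Rail signal shows false clear) ≈ 0.6527.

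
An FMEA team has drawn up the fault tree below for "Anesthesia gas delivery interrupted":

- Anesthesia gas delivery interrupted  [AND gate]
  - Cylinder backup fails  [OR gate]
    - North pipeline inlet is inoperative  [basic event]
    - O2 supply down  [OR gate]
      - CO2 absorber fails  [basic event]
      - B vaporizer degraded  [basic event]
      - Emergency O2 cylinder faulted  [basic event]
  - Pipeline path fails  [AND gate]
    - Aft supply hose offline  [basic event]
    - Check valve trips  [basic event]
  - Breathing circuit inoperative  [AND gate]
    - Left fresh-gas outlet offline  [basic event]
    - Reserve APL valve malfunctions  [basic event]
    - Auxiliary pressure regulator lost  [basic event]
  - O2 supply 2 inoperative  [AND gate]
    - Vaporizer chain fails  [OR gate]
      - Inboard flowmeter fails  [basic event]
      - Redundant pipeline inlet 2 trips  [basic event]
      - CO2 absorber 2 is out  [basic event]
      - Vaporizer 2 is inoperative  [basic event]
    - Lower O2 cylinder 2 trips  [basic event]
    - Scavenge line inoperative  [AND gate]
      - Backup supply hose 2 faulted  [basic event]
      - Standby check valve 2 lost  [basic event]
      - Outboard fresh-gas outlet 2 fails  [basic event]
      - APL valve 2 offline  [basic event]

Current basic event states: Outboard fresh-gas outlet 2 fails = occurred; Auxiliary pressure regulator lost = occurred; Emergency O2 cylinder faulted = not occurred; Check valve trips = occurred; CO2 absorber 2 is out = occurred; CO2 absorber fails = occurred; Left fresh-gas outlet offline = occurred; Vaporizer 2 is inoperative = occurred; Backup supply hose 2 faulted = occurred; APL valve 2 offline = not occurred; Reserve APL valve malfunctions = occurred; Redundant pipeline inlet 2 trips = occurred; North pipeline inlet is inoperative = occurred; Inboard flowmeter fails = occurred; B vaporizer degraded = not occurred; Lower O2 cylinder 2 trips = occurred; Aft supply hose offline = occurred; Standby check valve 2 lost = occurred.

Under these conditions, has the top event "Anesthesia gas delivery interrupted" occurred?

O2 supply down [OR]: CO2 absorber fails=occurs, B vaporizer degraded=not, Emergency O2 cylinder faulted=not → at least one input occurs → occurs.
Cylinder backup fails [OR]: North pipeline inlet is inoperative=occurs, O2 supply down=occurs → at least one input occurs → occurs.
Pipeline path fails [AND]: Aft supply hose offline=occurs, Check valve trips=occurs → all inputs occur → occurs.
Breathing circuit inoperative [AND]: Left fresh-gas outlet offline=occurs, Reserve APL valve malfunctions=occurs, Auxiliary pressure regulator lost=occurs → all inputs occur → occurs.
Vaporizer chain fails [OR]: Inboard flowmeter fails=occurs, Redundant pipeline inlet 2 trips=occurs, CO2 absorber 2 is out=occurs, Vaporizer 2 is inoperative=occurs → at least one input occurs → occurs.
Scavenge line inoperative [AND]: Backup supply hose 2 faulted=occurs, Standby check valve 2 lost=occurs, Outboard fresh-gas outlet 2 fails=occurs, APL valve 2 offline=not → not all inputs occur → does not occur.
O2 supply 2 inoperative [AND]: Vaporizer chain fails=occurs, Lower O2 cylinder 2 trips=occurs, Scavenge line inoperative=not → not all inputs occur → does not occur.
Anesthesia gas delivery interrupted [AND]: Cylinder backup fails=occurs, Pipeline path fails=occurs, Breathing circuit inoperative=occurs, O2 supply 2 inoperative=not → not all inputs occur → does not occur.

No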